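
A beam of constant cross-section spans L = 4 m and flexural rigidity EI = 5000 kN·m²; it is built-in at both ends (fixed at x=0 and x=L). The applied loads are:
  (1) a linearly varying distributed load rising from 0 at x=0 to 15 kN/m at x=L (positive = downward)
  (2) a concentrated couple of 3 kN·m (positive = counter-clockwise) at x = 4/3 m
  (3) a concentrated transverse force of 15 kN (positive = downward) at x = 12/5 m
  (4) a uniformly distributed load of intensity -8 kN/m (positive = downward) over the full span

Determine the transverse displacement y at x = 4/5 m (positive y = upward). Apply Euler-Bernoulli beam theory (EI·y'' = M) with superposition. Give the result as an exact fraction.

Load 1 — triangular load w₀=15 kN/m (0→w₀ over full span):
  y_1 = -w₀x²(L-x)²(x+2L)/(120LEI) = -15·(4/5)²·(4-(4/5))²·((4/5)+2·4)/(120·4·5000) = -704/1953125 m
Load 2 — applied couple M₀=3 kN·m at a=4/3 m (b=L-a=8/3):
  y_2 = (R_Ax³/6 - M_Ax²/2)/EI  [x≤a] with R_A=1, M_A=0 = (1·(4/5)³/6 - 0·(4/5)²/2)/5000 = 4/234375 m
Load 3 — point force P=15 kN at a=12/5 m (b=L-a=8/5):
  y_3 = -Pb²x²(3aL-(3a+b)x)/(6L³EI)  [x≤a] = -15·(8/5)²·(4/5)²·(3·(12/5)·4-(3·(12/5)+(8/5))·(4/5))/(6·4³·5000) = -544/1953125 m
Load 4 — uniform load w=-8 kN/m over full span:
  y_4 = -wx²(L-x)²/(24EI) = -(-8)·(4/5)²·(4-(4/5))²/(24·5000) = 512/1171875 m
Superposition: y = Σ y_i = -1084/5859375 m ≈ -0.000185 m

y(4/5) = -1084/5859375 m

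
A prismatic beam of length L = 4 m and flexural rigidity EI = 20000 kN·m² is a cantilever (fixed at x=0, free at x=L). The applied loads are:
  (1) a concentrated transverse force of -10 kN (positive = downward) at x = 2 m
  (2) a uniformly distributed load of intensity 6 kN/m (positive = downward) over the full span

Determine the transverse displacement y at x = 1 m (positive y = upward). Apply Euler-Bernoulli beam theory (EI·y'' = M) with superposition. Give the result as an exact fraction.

Load 1 — point force P=-10 kN at a=2 m (b=L-a=2):
  y_1 = -Px²(3a-x)/(6EI)  [x≤a] = -(-10)·1²·(3·2-1)/(6·20000) = 1/2400 m
Load 2 — uniform load w=6 kN/m over full span:
  y_2 = -wx²(x²-4Lx+6L²)/(24EI) = -6·1²·(1²-4·4·1+6·4²)/(24·20000) = -81/80000 m
Superposition: y = Σ y_i = -143/240000 m ≈ -0.000596 m

y(1) = -143/240000 m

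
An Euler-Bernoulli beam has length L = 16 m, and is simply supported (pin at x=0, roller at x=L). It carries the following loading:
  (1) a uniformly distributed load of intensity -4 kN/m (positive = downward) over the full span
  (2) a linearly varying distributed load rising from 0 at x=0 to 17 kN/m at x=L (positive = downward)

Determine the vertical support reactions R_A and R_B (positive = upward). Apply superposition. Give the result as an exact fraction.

R_A = 40/3 kN, R_B = 176/3 kN

Load 1 — uniform load w=-4 kN/m over full span:
  R_A = wL/2 = (-4)·16/2 = -32 kN
  R_B = wL/2 = (-4)·16/2 = -32 kN
Load 2 — triangular load w₀=17 kN/m (0→w₀ over full span):
  R_A = w₀L/6 = 17·16/6 = 136/3 kN
  R_B = w₀L/3 = 17·16/3 = 272/3 kN
Superposition: R_A = 40/3 kN, R_B = 176/3 kN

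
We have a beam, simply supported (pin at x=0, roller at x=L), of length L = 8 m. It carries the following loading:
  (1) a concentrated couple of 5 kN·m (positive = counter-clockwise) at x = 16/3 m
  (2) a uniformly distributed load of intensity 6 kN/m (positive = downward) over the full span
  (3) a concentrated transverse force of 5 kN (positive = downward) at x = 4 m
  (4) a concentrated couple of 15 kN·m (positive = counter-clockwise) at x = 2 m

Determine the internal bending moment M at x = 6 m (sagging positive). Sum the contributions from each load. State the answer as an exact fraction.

Load 1 — applied couple M₀=5 kN·m at a=16/3 m (b=L-a=8/3):
  M_1 = M₀x/L - M₀  [x>a] = 5·6/8 - 5 = -5/4 kN·m
Load 2 — uniform load w=6 kN/m over full span:
  M_2 = wx(L-x)/2 = 6·6·(8-6)/2 = 36 kN·m
Load 3 — point force P=5 kN at a=4 m (b=L-a=4):
  M_3 = Pa(L-x)/L  [x>a] = 5·4·(8-6)/8 = 5 kN·m
Load 4 — applied couple M₀=15 kN·m at a=2 m (b=L-a=6):
  M_4 = M₀x/L - M₀  [x>a] = 15·6/8 - 15 = -15/4 kN·m
Superposition: M = Σ M_i = 36 kN·m ≈ 36.000000 kN·m

M(6) = 36 kN·m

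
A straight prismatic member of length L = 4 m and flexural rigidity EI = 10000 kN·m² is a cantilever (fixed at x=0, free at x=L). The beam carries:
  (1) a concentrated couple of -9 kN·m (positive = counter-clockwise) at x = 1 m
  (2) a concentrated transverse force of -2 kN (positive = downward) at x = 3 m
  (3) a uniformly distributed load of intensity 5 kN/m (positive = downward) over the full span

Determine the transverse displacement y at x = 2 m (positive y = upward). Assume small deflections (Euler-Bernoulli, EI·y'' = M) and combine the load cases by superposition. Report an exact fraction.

y(2) = -73/12000 m

Load 1 — applied couple M₀=-9 kN·m at a=1 m (b=L-a=3):
  y_1 = M₀a(2x-a)/(2EI)  [x>a] = (-9)·1·(2·2-1)/(2·10000) = -27/20000 m
Load 2 — point force P=-2 kN at a=3 m (b=L-a=1):
  y_2 = -Px²(3a-x)/(6EI)  [x≤a] = -(-2)·2²·(3·3-2)/(6·10000) = 7/7500 m
Load 3 — uniform load w=5 kN/m over full span:
  y_3 = -wx²(x²-4Lx+6L²)/(24EI) = -5·2²·(2²-4·4·2+6·4²)/(24·10000) = -17/3000 m
Superposition: y = Σ y_i = -73/12000 m ≈ -0.006083 m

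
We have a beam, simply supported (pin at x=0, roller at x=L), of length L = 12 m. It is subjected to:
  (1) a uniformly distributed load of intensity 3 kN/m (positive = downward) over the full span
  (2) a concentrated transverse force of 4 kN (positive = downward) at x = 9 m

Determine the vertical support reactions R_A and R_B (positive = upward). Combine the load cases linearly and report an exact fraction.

Load 1 — uniform load w=3 kN/m over full span:
  R_A = wL/2 = 3·12/2 = 18 kN
  R_B = wL/2 = 3·12/2 = 18 kN
Load 2 — point force P=4 kN at a=9 m (b=L-a=3):
  R_A = Pb/L = 4·3/12 = 1 kN
  R_B = Pa/L = 4·9/12 = 3 kN
Superposition: R_A = 19 kN, R_B = 21 kN

R_A = 19 kN, R_B = 21 kN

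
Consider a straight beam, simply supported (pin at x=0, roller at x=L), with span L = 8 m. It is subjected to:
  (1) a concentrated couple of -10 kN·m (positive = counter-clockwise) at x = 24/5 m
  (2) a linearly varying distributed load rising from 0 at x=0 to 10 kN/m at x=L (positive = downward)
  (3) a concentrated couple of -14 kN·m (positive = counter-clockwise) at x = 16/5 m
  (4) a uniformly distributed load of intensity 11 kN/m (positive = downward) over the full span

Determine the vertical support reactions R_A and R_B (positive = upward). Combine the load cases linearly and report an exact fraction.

Load 1 — applied couple M₀=-10 kN·m at a=24/5 m (b=L-a=16/5):
  R_A = M₀/L = (-10)/8 = -5/4 kN
  R_B = -M₀/L = -(-10)/8 = 5/4 kN
Load 2 — triangular load w₀=10 kN/m (0→w₀ over full span):
  R_A = w₀L/6 = 10·8/6 = 40/3 kN
  R_B = w₀L/3 = 10·8/3 = 80/3 kN
Load 3 — applied couple M₀=-14 kN·m at a=16/5 m (b=L-a=24/5):
  R_A = M₀/L = (-14)/8 = -7/4 kN
  R_B = -M₀/L = -(-14)/8 = 7/4 kN
Load 4 — uniform load w=11 kN/m over full span:
  R_A = wL/2 = 11·8/2 = 44 kN
  R_B = wL/2 = 11·8/2 = 44 kN
Superposition: R_A = 163/3 kN, R_B = 221/3 kN

R_A = 163/3 kN, R_B = 221/3 kN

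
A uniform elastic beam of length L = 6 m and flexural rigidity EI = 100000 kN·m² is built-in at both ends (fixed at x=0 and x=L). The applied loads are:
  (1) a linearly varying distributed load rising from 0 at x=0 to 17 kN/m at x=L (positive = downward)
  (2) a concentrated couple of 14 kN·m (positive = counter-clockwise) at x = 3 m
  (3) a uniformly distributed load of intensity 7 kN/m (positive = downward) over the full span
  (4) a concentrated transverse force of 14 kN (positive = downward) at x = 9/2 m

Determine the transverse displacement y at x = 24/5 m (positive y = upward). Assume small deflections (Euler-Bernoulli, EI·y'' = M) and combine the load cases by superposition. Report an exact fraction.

Load 1 — triangular load w₀=17 kN/m (0→w₀ over full span):
  y_1 = -w₀x²(L-x)²(x+2L)/(120LEI) = -17·(24/5)²·(6-(24/5))²·((24/5)+2·6)/(120·6·100000) = -6426/48828125 m
Load 2 — applied couple M₀=14 kN·m at a=3 m (b=L-a=3):
  y_2 = (R_Ax³/6 - M_Ax²/2 - M₀(x-a)²/2)/EI  [x>a] with R_A=7/2, M_A=7/2 = ((7/2)·(24/5)³/6 - (7/2)·(24/5)²/2 - 14·((24/5)-3)²/2)/100000 = 189/12500000 m
Load 3 — uniform load w=7 kN/m over full span:
  y_3 = -wx²(L-x)²/(24EI) = -7·(24/5)²·(6-(24/5))²/(24·100000) = -189/1953125 m
Load 4 — point force P=14 kN at a=9/2 m (b=L-a=3/2):
  y_4 = -Pa²(L-x)²(3bL-(3b+a)(L-x))/(6L³EI)  [x>a] = -14·(9/2)²·(6-(24/5))²·(3·(3/2)·6-(3·(3/2)+(9/2))·(6-(24/5)))/(6·6³·100000) = -5103/100000000 m
Superposition: y = Σ y_i = -3303531/12500000000 m ≈ -0.000264 m

y(24/5) = -3303531/12500000000 m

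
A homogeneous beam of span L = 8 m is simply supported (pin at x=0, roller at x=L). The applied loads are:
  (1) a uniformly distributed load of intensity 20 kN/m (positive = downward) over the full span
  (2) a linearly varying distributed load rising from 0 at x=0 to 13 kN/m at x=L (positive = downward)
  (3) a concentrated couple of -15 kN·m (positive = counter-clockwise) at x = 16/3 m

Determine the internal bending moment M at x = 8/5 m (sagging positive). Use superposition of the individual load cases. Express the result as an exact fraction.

Load 1 — uniform load w=20 kN/m over full span:
  M_1 = wx(L-x)/2 = 20·(8/5)·(8-(8/5))/2 = 512/5 kN·m
Load 2 — triangular load w₀=13 kN/m (0→w₀ over full span):
  M_2 = w₀Lx/6 - w₀x³/(6L) = 13·8·(8/5)/6 - 13·(8/5)³/(6·8) = 3328/125 kN·m
Load 3 — applied couple M₀=-15 kN·m at a=16/3 m (b=L-a=8/3):
  M_3 = M₀x/L  [x≤a] = (-15)·(8/5)/8 = -3 kN·m
Superposition: M = Σ M_i = 15753/125 kN·m ≈ 126.024000 kN·m

M(8/5) = 15753/125 kN·m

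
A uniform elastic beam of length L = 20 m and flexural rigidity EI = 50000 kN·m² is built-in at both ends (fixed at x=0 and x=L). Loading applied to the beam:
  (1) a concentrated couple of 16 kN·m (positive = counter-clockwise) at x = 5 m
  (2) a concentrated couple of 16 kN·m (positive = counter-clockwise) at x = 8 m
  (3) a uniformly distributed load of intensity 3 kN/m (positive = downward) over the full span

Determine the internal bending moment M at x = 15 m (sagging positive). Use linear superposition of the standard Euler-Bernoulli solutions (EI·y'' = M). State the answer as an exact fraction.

M(15) = 309/25 kN·m

Load 1 — applied couple M₀=16 kN·m at a=5 m (b=L-a=15):
  M_1 = R_Ax - M_A - M₀  [x>a] with R_A=9/10, M_A=-3 = (9/10)·15 - (-3) - 16 = 1/2 kN·m
Load 2 — applied couple M₀=16 kN·m at a=8 m (b=L-a=12):
  M_2 = R_Ax - M_A - M₀  [x>a] with R_A=144/125, M_A=48/25 = (144/125)·15 - (48/25) - 16 = -16/25 kN·m
Load 3 — uniform load w=3 kN/m over full span:
  M_3 = wLx/2 - wL²/12 - wx²/2 = 3·20·15/2 - 3·20²/12 - 3·15²/2 = 25/2 kN·m
Superposition: M = Σ M_i = 309/25 kN·m ≈ 12.360000 kN·m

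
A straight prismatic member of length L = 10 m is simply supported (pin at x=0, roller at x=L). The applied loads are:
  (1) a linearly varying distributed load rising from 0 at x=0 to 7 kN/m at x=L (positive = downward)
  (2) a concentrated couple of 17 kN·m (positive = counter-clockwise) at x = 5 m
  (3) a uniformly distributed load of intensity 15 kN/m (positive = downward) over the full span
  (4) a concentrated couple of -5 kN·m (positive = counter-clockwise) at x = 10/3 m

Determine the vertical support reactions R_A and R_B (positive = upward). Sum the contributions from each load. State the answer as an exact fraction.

R_A = 1318/15 kN, R_B = 1457/15 kN

Load 1 — triangular load w₀=7 kN/m (0→w₀ over full span):
  R_A = w₀L/6 = 7·10/6 = 35/3 kN
  R_B = w₀L/3 = 7·10/3 = 70/3 kN
Load 2 — applied couple M₀=17 kN·m at a=5 m (b=L-a=5):
  R_A = M₀/L = 17/10 kN
  R_B = -M₀/L = -17/10 kN
Load 3 — uniform load w=15 kN/m over full span:
  R_A = wL/2 = 15·10/2 = 75 kN
  R_B = wL/2 = 15·10/2 = 75 kN
Load 4 — applied couple M₀=-5 kN·m at a=10/3 m (b=L-a=20/3):
  R_A = M₀/L = (-5)/10 = -1/2 kN
  R_B = -M₀/L = -(-5)/10 = 1/2 kN
Superposition: R_A = 1318/15 kN, R_B = 1457/15 kN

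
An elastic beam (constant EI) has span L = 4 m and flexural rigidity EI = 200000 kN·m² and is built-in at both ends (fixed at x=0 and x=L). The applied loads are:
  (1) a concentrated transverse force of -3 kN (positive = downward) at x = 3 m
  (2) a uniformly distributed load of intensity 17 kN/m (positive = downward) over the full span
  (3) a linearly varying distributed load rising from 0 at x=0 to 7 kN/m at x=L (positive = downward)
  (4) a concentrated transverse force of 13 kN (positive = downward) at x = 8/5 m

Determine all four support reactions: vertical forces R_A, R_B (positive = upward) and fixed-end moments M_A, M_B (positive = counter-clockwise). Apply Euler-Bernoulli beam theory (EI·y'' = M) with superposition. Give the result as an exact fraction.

Load 1 — point force P=-3 kN at a=3 m (b=L-a=1):
  R_A = Pb²(3a+b)/L³ = (-3)·1²·(3·3+1)/4³ = -15/32 kN
  M_A = Pab²/L² = (-3)·3·1²/4² = -9/16 kN·m
  R_B = Pa²(a+3b)/L³ = (-3)·3²·(3+3·1)/4³ = -81/32 kN
  M_B = -Pa²b/L² = -(-3)·3²·1/4² = 27/16 kN·m
Load 2 — uniform load w=17 kN/m over full span:
  R_A = wL/2 = 17·4/2 = 34 kN
  M_A = wL²/12 = 17·4²/12 = 68/3 kN·m
  R_B = wL/2 = 17·4/2 = 34 kN
  M_B = -wL²/12 = -17·4²/12 = -68/3 kN·m
Load 3 — triangular load w₀=7 kN/m (0→w₀ over full span):
  R_A = 3w₀L/20 = 3·7·4/20 = 21/5 kN
  M_A = w₀L²/30 = 7·4²/30 = 56/15 kN·m
  R_B = 7w₀L/20 = 7·7·4/20 = 49/5 kN
  M_B = -w₀L²/20 = -7·4²/20 = -28/5 kN·m
Load 4 — point force P=13 kN at a=8/5 m (b=L-a=12/5):
  R_A = Pb²(3a+b)/L³ = 13·(12/5)²·(3·(8/5)+(12/5))/4³ = 1053/125 kN
  M_A = Pab²/L² = 13·(8/5)·(12/5)²/4² = 936/125 kN·m
  R_B = Pa²(a+3b)/L³ = 13·(8/5)²·((8/5)+3·(12/5))/4³ = 572/125 kN
  M_B = -Pa²b/L² = -13·(8/5)²·(12/5)/4² = -624/125 kN·m
Superposition: R_A = 184621/4000 kN, M_A = 66651/2000 kN·m, R_B = 183379/4000 kN, M_B = -189427/6000 kN·m

R_A = 184621/4000 kN, M_A = 66651/2000 kN·m, R_B = 183379/4000 kN, M_B = -189427/6000 kN·m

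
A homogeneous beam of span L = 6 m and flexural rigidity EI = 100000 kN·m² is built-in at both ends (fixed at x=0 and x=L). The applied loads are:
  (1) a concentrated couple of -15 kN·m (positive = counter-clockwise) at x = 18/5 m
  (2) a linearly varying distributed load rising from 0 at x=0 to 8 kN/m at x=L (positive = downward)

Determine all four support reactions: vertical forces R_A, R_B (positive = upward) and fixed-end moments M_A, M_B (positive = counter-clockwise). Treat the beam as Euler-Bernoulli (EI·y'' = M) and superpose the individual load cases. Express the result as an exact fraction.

R_A = 18/5 kN, M_A = 24/5 kN·m, R_B = 102/5 kN, M_B = -81/5 kN·m

Load 1 — applied couple M₀=-15 kN·m at a=18/5 m (b=L-a=12/5):
  R_A = 6M₀ab/L³ = 6·(-15)·(18/5)·(12/5)/6³ = -18/5 kN
  M_A = M₀b(2a-b)/L² = (-15)·(12/5)·(2·(18/5)-(12/5))/6² = -24/5 kN·m
  R_B = -6M₀ab/L³ = -6·(-15)·(18/5)·(12/5)/6³ = 18/5 kN
  M_B = M₀a(2b-a)/L² = (-15)·(18/5)·(2·(12/5)-(18/5))/6² = -9/5 kN·m
Load 2 — triangular load w₀=8 kN/m (0→w₀ over full span):
  R_A = 3w₀L/20 = 3·8·6/20 = 36/5 kN
  M_A = w₀L²/30 = 8·6²/30 = 48/5 kN·m
  R_B = 7w₀L/20 = 7·8·6/20 = 84/5 kN
  M_B = -w₀L²/20 = -8·6²/20 = -72/5 kN·m
Superposition: R_A = 18/5 kN, M_A = 24/5 kN·m, R_B = 102/5 kN, M_B = -81/5 kN·m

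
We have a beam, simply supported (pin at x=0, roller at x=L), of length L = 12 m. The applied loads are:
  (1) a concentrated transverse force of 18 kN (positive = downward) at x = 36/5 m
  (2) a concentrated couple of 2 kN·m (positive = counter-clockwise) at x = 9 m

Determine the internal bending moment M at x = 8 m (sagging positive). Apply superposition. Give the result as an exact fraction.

Load 1 — point force P=18 kN at a=36/5 m (b=L-a=24/5):
  M_1 = Pa(L-x)/L  [x>a] = 18·(36/5)·(12-8)/12 = 216/5 kN·m
Load 2 — applied couple M₀=2 kN·m at a=9 m (b=L-a=3):
  M_2 = M₀x/L  [x≤a] = 2·8/12 = 4/3 kN·m
Superposition: M = Σ M_i = 668/15 kN·m ≈ 44.533333 kN·m

M(8) = 668/15 kN·m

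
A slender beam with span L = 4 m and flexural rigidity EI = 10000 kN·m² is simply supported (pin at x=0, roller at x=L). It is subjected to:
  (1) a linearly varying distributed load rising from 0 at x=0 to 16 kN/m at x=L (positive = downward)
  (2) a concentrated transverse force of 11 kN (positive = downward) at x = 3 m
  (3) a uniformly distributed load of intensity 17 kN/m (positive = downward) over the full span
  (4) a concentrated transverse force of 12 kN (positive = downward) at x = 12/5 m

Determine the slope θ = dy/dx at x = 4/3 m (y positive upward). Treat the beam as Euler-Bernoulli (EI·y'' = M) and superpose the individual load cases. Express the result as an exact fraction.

Load 1 — triangular load w₀=16 kN/m (0→w₀ over full span):
  θ_1 = -w₀(7L⁴-30L²x²+15x⁴)/(360LEI) = -16·(7·4⁴-30·4²·(4/3)²+15·(4/3)⁴)/(360·4·10000) = -832/759375 rad
Load 2 — point force P=11 kN at a=3 m (b=L-a=1):
  θ_2 = -Pb(L²-b²-3x²)/(6LEI)  [x≤a] = -11·1·(4²-1²-3·(4/3)²)/(6·4·10000) = -319/720000 rad
Load 3 — uniform load w=17 kN/m over full span:
  θ_3 = -w(L³-6Lx²+4x³)/(24EI) = -17·(4³-6·4·(4/3)²+4·(4/3)³)/(24·10000) = -221/101250 rad
Load 4 — point force P=12 kN at a=12/5 m (b=L-a=8/5):
  θ_4 = -Pb(L²-b²-3x²)/(6LEI)  [x≤a] = -12·(8/5)·(4²-(8/5)²-3·(4/3)²)/(6·4·10000) = -152/234375 rad
Superposition: θ = Σ θ_i = -10618961/2430000000 rad ≈ -0.004370 rad

θ(4/3) = -10618961/2430000000 rad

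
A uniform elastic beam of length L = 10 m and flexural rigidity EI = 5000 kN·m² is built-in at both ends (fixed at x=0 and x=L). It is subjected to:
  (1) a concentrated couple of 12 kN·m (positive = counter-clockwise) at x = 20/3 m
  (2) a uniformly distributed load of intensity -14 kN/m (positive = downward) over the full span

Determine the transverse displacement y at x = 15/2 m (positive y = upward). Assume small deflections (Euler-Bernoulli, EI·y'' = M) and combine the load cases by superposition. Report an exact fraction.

Load 1 — applied couple M₀=12 kN·m at a=20/3 m (b=L-a=10/3):
  y_1 = (R_Ax³/6 - M_Ax²/2 - M₀(x-a)²/2)/EI  [x>a] with R_A=8/5, M_A=4 = ((8/5)·(15/2)³/6 - 4·(15/2)²/2 - 12·((15/2)-(20/3))²/2)/5000 = -1/1200 m
Load 2 — uniform load w=-14 kN/m over full span:
  y_2 = -wx²(L-x)²/(24EI) = -(-14)·(15/2)²·(10-(15/2))²/(24·5000) = 21/512 m
Superposition: y = Σ y_i = 1543/38400 m ≈ 0.040182 m

y(15/2) = 1543/38400 m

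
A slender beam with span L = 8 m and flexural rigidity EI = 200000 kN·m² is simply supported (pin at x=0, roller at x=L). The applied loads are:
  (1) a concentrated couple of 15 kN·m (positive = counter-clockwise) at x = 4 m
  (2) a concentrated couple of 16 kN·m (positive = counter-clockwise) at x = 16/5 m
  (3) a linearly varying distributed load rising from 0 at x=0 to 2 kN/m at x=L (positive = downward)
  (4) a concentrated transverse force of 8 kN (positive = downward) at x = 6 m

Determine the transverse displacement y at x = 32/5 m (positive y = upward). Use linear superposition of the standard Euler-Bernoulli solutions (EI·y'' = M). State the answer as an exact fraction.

y(32/5) = -99399/390625000 m

Load 1 — applied couple M₀=15 kN·m at a=4 m (b=L-a=4):
  y_1 = (M₀x³/(6L)-M₀(x-a)²/2+C₁x)/EI  [x>a] with C₁=M₀(3b²-L²)/(6L)=-5 = (15·(32/5)³/(6·8)-15·((32/5)-4)²/2+(-5)·(32/5))/200000 = 21/625000 m
Load 2 — applied couple M₀=16 kN·m at a=16/5 m (b=L-a=24/5):
  y_2 = (M₀x³/(6L)-M₀(x-a)²/2+C₁x)/EI  [x>a] with C₁=M₀(3b²-L²)/(6L)=128/75 = (16·(32/5)³/(6·8)-16·((32/5)-(16/5))²/2+(128/75)·(32/5))/200000 = 32/390625 m
Load 3 — triangular load w₀=2 kN/m (0→w₀ over full span):
  y_3 = -w₀x(7L⁴-10L²x²+3x⁴)/(360LEI) = -2·(32/5)·(7·8⁴-10·8²·(32/5)²+3·(32/5)⁴)/(360·8·200000) = -8128/48828125 m
Load 4 — point force P=8 kN at a=6 m (b=L-a=2):
  y_4 = -Pa(L-x)(2Lx-a²-x²)/(6LEI)  [x>a] = -8·6·(8-(32/5))·(2·8·(32/5)-6²-(32/5)²)/(6·8·200000) = -159/781250 m
Superposition: y = Σ y_i = -99399/390625000 m ≈ -0.000254 m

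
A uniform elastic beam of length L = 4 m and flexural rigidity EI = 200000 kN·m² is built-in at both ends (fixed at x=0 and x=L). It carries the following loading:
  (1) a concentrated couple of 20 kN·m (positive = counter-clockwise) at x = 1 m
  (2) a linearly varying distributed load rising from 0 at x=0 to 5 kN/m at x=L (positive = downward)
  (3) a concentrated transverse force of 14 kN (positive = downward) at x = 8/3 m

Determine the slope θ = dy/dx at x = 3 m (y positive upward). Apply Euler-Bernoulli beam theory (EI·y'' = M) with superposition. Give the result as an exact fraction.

θ(3) = 11/2304000 rad

Load 1 — applied couple M₀=20 kN·m at a=1 m (b=L-a=3):
  θ_1 = (R_Ax²/2 - M_Ax - M₀(x-a))/EI  [x>a] with R_A=45/8, M_A=-15/4 = ((45/8)·3²/2 - (-15/4)·3 - 20·(3-1))/200000 = -11/640000 rad
Load 2 — triangular load w₀=5 kN/m (0→w₀ over full span):
  θ_2 = -w₀(2x(L-x)(L-2x)(x+2L)+x²(L-x)²)/(120LEI) = -5·(2·3·(4-3)·(4-2·3)·(3+2·4)+3²·(4-3)²)/(120·4·200000) = 41/6400000 rad
Load 3 — point force P=14 kN at a=8/3 m (b=L-a=4/3):
  θ_3 = Pa²(L-x)(2bL-(3b+a)(L-x))/(2L³EI)  [x>a] = 14·(8/3)²·(4-3)·(2·(4/3)·4-(3·(4/3)+(8/3))·(4-3))/(2·4³·200000) = 7/450000 rad
Superposition: θ = Σ θ_i = 11/2304000 rad ≈ 0.000005 rad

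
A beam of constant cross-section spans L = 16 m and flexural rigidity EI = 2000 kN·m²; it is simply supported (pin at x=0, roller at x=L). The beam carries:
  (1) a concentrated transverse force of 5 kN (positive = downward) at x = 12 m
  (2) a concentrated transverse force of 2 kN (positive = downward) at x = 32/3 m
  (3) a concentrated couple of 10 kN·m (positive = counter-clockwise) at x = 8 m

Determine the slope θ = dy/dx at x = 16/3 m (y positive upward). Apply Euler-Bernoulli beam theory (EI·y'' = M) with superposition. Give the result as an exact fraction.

θ(16/3) = -371/16200 rad

Load 1 — point force P=5 kN at a=12 m (b=L-a=4):
  θ_1 = -Pb(L²-b²-3x²)/(6LEI)  [x≤a] = -5·4·(16²-4²-3·(16/3)²)/(6·16·2000) = -29/1800 rad
Load 2 — point force P=2 kN at a=32/3 m (b=L-a=16/3):
  θ_2 = -Pb(L²-b²-3x²)/(6LEI)  [x≤a] = -2·(16/3)·(16²-(16/3)²-3·(16/3)²)/(6·16·2000) = -16/2025 rad
Load 3 — applied couple M₀=10 kN·m at a=8 m (b=L-a=8):
  θ_3 = (M₀x²/(2L)+C₁)/EI  [x≤a] with C₁=M₀(3b²-L²)/(6L)=-20/3 = (10·(16/3)²/(2·16)+(-20/3))/2000 = 1/900 rad
Superposition: θ = Σ θ_i = -371/16200 rad ≈ -0.022901 rad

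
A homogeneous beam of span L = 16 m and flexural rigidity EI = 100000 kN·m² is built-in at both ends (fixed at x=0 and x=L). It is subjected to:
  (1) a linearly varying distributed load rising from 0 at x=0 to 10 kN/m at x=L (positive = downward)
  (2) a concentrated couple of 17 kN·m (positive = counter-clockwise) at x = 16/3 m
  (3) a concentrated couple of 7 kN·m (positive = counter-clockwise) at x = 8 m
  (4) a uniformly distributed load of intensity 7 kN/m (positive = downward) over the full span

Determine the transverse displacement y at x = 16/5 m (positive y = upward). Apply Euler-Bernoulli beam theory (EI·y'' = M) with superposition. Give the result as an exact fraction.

y(16/5) = -698341/87890625 m

Load 1 — triangular load w₀=10 kN/m (0→w₀ over full span):
  y_1 = -w₀x²(L-x)²(x+2L)/(120LEI) = -10·(16/5)²·(16-(16/5))²·((16/5)+2·16)/(120·16·100000) = -90112/29296875 m
Load 2 — applied couple M₀=17 kN·m at a=16/3 m (b=L-a=32/3):
  y_2 = (R_Ax³/6 - M_Ax²/2)/EI  [x≤a] with R_A=17/12, M_A=0 = ((17/12)·(16/5)³/6 - 0·(16/5)²/2)/100000 = 272/3515625 m
Load 3 — applied couple M₀=7 kN·m at a=8 m (b=L-a=8):
  y_3 = (R_Ax³/6 - M_Ax²/2)/EI  [x≤a] with R_A=21/32, M_A=7/4 = ((21/32)·(16/5)³/6 - (7/4)·(16/5)²/2)/100000 = -21/390625 m
Load 4 — uniform load w=7 kN/m over full span:
  y_4 = -wx²(L-x)²/(24EI) = -7·(16/5)²·(16-(16/5))²/(24·100000) = -28672/5859375 m
Superposition: y = Σ y_i = -698341/87890625 m ≈ -0.007946 m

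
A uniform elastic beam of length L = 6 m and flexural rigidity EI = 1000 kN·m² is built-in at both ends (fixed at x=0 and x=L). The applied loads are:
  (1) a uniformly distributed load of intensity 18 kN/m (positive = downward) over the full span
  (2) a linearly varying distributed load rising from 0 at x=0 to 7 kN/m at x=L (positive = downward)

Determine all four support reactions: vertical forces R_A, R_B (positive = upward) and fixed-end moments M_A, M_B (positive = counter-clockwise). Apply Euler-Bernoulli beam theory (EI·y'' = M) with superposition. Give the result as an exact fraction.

Load 1 — uniform load w=18 kN/m over full span:
  R_A = wL/2 = 18·6/2 = 54 kN
  M_A = wL²/12 = 18·6²/12 = 54 kN·m
  R_B = wL/2 = 18·6/2 = 54 kN
  M_B = -wL²/12 = -18·6²/12 = -54 kN·m
Load 2 — triangular load w₀=7 kN/m (0→w₀ over full span):
  R_A = 3w₀L/20 = 3·7·6/20 = 63/10 kN
  M_A = w₀L²/30 = 7·6²/30 = 42/5 kN·m
  R_B = 7w₀L/20 = 7·7·6/20 = 147/10 kN
  M_B = -w₀L²/20 = -7·6²/20 = -63/5 kN·m
Superposition: R_A = 603/10 kN, M_A = 312/5 kN·m, R_B = 687/10 kN, M_B = -333/5 kN·m

R_A = 603/10 kN, M_A = 312/5 kN·m, R_B = 687/10 kN, M_B = -333/5 kN·m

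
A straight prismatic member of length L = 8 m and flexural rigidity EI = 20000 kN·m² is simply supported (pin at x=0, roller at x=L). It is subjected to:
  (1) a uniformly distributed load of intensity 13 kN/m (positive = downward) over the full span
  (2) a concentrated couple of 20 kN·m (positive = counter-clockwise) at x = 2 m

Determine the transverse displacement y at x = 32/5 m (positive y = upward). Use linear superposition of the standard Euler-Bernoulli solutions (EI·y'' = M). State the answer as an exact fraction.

Load 1 — uniform load w=13 kN/m over full span:
  y_1 = -wx(L³-2Lx²+x³)/(24EI) = -13·(32/5)·(8³-2·8·(32/5)²+(32/5)³)/(24·20000) = -24128/1171875 m
Load 2 — applied couple M₀=20 kN·m at a=2 m (b=L-a=6):
  y_2 = (M₀x³/(6L)-M₀(x-a)²/2+C₁x)/EI  [x>a] with C₁=M₀(3b²-L²)/(6L)=55/3 = (20·(32/5)³/(6·8)-20·((32/5)-2)²/2+(55/3)·(32/5))/20000 = 103/62500 m
Superposition: y = Σ y_i = -88787/4687500 m ≈ -0.018941 m

y(32/5) = -88787/4687500 m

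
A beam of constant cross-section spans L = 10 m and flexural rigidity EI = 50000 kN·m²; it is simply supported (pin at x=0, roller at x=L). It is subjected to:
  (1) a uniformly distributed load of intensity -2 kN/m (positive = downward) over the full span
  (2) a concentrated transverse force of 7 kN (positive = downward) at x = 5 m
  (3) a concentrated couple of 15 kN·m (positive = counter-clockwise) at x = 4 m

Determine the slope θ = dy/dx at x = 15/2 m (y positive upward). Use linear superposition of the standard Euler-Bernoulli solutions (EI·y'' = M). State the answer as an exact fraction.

Load 1 — uniform load w=-2 kN/m over full span:
  θ_1 = -w(L³-6Lx²+4x³)/(24EI) = -(-2)·(10³-6·10·(15/2)²+4·(15/2)³)/(24·50000) = -11/9600 rad
Load 2 — point force P=7 kN at a=5 m (b=L-a=5):
  θ_2 = -Pa(2L²-6Lx+3x²+a²)/(6LEI)  [x>a] = -7·5·(2·10²-6·10·(15/2)+3·(15/2)²+5²)/(6·10·50000) = 21/32000 rad
Load 3 — applied couple M₀=15 kN·m at a=4 m (b=L-a=6):
  θ_3 = (M₀x²/(2L)-M₀(x-a)+C₁)/EI  [x>a] with C₁=M₀(3b²-L²)/(6L)=2 = (15·(15/2)²/(2·10)-15·((15/2)-4)+2)/50000 = -133/800000 rad
Superposition: θ = Σ θ_i = -787/1200000 rad ≈ -0.000656 rad

θ(15/2) = -787/1200000 rad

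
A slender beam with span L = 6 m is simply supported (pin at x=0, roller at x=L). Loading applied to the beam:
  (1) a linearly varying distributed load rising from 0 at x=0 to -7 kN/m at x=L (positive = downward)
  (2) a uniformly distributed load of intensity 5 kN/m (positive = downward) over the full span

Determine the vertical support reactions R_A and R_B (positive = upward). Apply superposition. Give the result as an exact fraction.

Load 1 — triangular load w₀=-7 kN/m (0→w₀ over full span):
  R_A = w₀L/6 = (-7)·6/6 = -7 kN
  R_B = w₀L/3 = (-7)·6/3 = -14 kN
Load 2 — uniform load w=5 kN/m over full span:
  R_A = wL/2 = 5·6/2 = 15 kN
  R_B = wL/2 = 5·6/2 = 15 kN
Superposition: R_A = 8 kN, R_B = 1 kN

R_A = 8 kN, R_B = 1 kN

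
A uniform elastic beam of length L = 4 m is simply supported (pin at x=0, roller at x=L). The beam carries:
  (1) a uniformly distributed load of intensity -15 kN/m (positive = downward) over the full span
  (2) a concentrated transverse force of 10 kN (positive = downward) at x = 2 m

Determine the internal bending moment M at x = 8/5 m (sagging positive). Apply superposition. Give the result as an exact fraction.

Load 1 — uniform load w=-15 kN/m over full span:
  M_1 = wx(L-x)/2 = (-15)·(8/5)·(4-(8/5))/2 = -144/5 kN·m
Load 2 — point force P=10 kN at a=2 m (b=L-a=2):
  M_2 = Pbx/L  [x≤a] = 10·2·(8/5)/4 = 8 kN·m
Superposition: M = Σ M_i = -104/5 kN·m ≈ -20.800000 kN·m

M(8/5) = -104/5 kN·m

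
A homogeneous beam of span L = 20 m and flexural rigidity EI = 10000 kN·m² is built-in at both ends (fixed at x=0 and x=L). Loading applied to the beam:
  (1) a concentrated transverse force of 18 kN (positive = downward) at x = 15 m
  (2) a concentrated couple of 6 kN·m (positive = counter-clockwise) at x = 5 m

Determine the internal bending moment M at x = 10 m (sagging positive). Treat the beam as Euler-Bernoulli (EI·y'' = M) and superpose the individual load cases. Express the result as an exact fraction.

M(10) = 39/4 kN·m

Load 1 — point force P=18 kN at a=15 m (b=L-a=5):
  M_1 = Pb²(3a+b)x/L³ - Pab²/L²  [x≤a] = 18·5²·(3·15+5)·10/20³ - 18·15·5²/20² = 45/4 kN·m
Load 2 — applied couple M₀=6 kN·m at a=5 m (b=L-a=15):
  M_2 = R_Ax - M_A - M₀  [x>a] with R_A=27/80, M_A=-9/8 = (27/80)·10 - (-9/8) - 6 = -3/2 kN·m
Superposition: M = Σ M_i = 39/4 kN·m ≈ 9.750000 kN·m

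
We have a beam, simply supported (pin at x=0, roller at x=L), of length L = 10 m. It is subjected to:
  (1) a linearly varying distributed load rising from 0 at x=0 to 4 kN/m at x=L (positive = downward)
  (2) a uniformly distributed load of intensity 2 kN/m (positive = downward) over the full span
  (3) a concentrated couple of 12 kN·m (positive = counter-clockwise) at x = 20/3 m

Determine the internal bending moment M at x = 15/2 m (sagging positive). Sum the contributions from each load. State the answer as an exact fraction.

M(15/2) = 301/8 kN·m

Load 1 — triangular load w₀=4 kN/m (0→w₀ over full span):
  M_1 = w₀Lx/6 - w₀x³/(6L) = 4·10·(15/2)/6 - 4·(15/2)³/(6·10) = 175/8 kN·m
Load 2 — uniform load w=2 kN/m over full span:
  M_2 = wx(L-x)/2 = 2·(15/2)·(10-(15/2))/2 = 75/4 kN·m
Load 3 — applied couple M₀=12 kN·m at a=20/3 m (b=L-a=10/3):
  M_3 = M₀x/L - M₀  [x>a] = 12·(15/2)/10 - 12 = -3 kN·m
Superposition: M = Σ M_i = 301/8 kN·m ≈ 37.625000 kN·m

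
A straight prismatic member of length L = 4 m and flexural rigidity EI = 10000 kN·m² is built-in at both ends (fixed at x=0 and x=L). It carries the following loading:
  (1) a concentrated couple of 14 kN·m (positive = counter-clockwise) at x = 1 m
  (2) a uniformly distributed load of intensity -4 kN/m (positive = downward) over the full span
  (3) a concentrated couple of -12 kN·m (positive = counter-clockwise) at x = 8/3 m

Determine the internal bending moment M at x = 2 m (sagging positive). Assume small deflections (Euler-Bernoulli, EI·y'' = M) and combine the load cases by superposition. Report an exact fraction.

M(2) = -61/6 kN·m

Load 1 — applied couple M₀=14 kN·m at a=1 m (b=L-a=3):
  M_1 = R_Ax - M_A - M₀  [x>a] with R_A=63/16, M_A=-21/8 = (63/16)·2 - (-21/8) - 14 = -7/2 kN·m
Load 2 — uniform load w=-4 kN/m over full span:
  M_2 = wLx/2 - wL²/12 - wx²/2 = (-4)·4·2/2 - (-4)·4²/12 - (-4)·2²/2 = -8/3 kN·m
Load 3 — applied couple M₀=-12 kN·m at a=8/3 m (b=L-a=4/3):
  M_3 = R_Ax - M_A  [x≤a] with R_A=-4, M_A=-4 = (-4)·2 - (-4) = -4 kN·m
Superposition: M = Σ M_i = -61/6 kN·m ≈ -10.166667 kN·m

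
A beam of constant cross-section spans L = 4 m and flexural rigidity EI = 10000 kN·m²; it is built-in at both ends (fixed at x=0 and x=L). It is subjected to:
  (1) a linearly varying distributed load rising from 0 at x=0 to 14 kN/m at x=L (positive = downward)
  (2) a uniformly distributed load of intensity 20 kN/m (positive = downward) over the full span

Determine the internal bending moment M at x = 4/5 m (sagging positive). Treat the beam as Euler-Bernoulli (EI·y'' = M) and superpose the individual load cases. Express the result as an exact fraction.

Load 1 — triangular load w₀=14 kN/m (0→w₀ over full span):
  M_1 = 3w₀Lx/20 - w₀L²/30 - w₀x³/(6L) = 3·14·4·(4/5)/20 - 14·4²/30 - 14·(4/5)³/(6·4) = -392/375 kN·m
Load 2 — uniform load w=20 kN/m over full span:
  M_2 = wLx/2 - wL²/12 - wx²/2 = 20·4·(4/5)/2 - 20·4²/12 - 20·(4/5)²/2 = -16/15 kN·m
Superposition: M = Σ M_i = -264/125 kN·m ≈ -2.112000 kN·m

M(4/5) = -264/125 kN·m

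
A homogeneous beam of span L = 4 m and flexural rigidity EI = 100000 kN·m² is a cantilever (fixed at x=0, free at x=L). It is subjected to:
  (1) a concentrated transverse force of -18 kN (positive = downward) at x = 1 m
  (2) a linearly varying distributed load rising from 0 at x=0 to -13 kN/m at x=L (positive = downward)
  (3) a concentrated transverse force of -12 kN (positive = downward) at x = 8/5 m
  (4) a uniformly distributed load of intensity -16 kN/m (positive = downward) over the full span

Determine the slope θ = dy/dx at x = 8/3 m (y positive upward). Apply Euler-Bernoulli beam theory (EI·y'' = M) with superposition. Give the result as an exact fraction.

θ(8/3) = 1749587/607500000 rad

Load 1 — point force P=-18 kN at a=1 m (b=L-a=3):
  θ_1 = -Pa²/(2EI)  [x>a] = -(-18)·1²/(2·100000) = 9/100000 rad
Load 2 — triangular load w₀=-13 kN/m (0→w₀ over full span):
  θ_2 = (w₀Lx²/4-w₀L²x/3-w₀x⁴/(24L))/EI = ((-13)·4·(8/3)²/4-(-13)·4²·(8/3)/3-(-13)·(8/3)⁴/(24·4))/100000 = 754/759375 rad
Load 3 — point force P=-12 kN at a=8/5 m (b=L-a=12/5):
  θ_3 = -Pa²/(2EI)  [x>a] = -(-12)·(8/5)²/(2·100000) = 12/78125 rad
Load 4 — uniform load w=-16 kN/m over full span:
  θ_4 = -wx(x²-3Lx+3L²)/(6EI) = -(-16)·(8/3)·((8/3)²-3·4·(8/3)+3·4²)/(6·100000) = 416/253125 rad
Superposition: θ = Σ θ_i = 1749587/607500000 rad ≈ 0.002880 rad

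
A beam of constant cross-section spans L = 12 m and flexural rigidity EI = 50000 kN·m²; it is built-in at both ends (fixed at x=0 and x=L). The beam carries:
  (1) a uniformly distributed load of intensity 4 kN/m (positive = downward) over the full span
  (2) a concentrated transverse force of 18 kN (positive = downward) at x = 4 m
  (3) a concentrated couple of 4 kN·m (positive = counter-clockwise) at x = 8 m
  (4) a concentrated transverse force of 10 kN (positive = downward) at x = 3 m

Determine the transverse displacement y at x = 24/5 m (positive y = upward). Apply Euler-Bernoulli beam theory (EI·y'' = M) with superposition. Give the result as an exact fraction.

y(24/5) = -237031/31250000 m

Load 1 — uniform load w=4 kN/m over full span:
  y_1 = -wx²(L-x)²/(24EI) = -4·(24/5)²·(12-(24/5))²/(24·50000) = -7776/1953125 m
Load 2 — point force P=18 kN at a=4 m (b=L-a=8):
  y_2 = -Pa²(L-x)²(3bL-(3b+a)(L-x))/(6L³EI)  [x>a] = -18·4²·(12-(24/5))²·(3·8·12-(3·8+4)·(12-(24/5)))/(6·12³·50000) = -972/390625 m
Load 3 — applied couple M₀=4 kN·m at a=8 m (b=L-a=4):
  y_3 = (R_Ax³/6 - M_Ax²/2)/EI  [x≤a] with R_A=4/9, M_A=4/3 = ((4/9)·(24/5)³/6 - (4/3)·(24/5)²/2)/50000 = -56/390625 m
Load 4 — point force P=10 kN at a=3 m (b=L-a=9):
  y_4 = -Pa²(L-x)²(3bL-(3b+a)(L-x))/(6L³EI)  [x>a] = -10·3²·(12-(24/5))²·(3·9·12-(3·9+3)·(12-(24/5)))/(6·12³·50000) = -243/250000 m
Superposition: y = Σ y_i = -237031/31250000 m ≈ -0.007585 m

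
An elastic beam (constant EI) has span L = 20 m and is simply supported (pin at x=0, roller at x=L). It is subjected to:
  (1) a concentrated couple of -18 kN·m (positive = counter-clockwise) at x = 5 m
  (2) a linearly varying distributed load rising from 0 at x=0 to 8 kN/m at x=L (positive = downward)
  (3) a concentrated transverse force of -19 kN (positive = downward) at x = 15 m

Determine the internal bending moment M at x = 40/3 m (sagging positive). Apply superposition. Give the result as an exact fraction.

Load 1 — applied couple M₀=-18 kN·m at a=5 m (b=L-a=15):
  M_1 = M₀x/L - M₀  [x>a] = (-18)·(40/3)/20 - (-18) = 6 kN·m
Load 2 — triangular load w₀=8 kN/m (0→w₀ over full span):
  M_2 = w₀Lx/6 - w₀x³/(6L) = 8·20·(40/3)/6 - 8·(40/3)³/(6·20) = 16000/81 kN·m
Load 3 — point force P=-19 kN at a=15 m (b=L-a=5):
  M_3 = Pbx/L  [x≤a] = (-19)·5·(40/3)/20 = -190/3 kN·m
Superposition: M = Σ M_i = 11356/81 kN·m ≈ 140.197531 kN·m

M(40/3) = 11356/81 kN·m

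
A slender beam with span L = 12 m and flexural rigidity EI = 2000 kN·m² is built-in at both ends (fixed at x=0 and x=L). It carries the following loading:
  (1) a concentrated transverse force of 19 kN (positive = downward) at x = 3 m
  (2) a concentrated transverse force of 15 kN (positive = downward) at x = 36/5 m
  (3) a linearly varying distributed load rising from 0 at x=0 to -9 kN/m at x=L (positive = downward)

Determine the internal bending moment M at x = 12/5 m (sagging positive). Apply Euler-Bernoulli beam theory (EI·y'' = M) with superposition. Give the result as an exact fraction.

Load 1 — point force P=19 kN at a=3 m (b=L-a=9):
  M_1 = Pb²(3a+b)x/L³ - Pab²/L²  [x≤a] = 19·9²·(3·3+9)·(12/5)/12³ - 19·3·9²/12² = 513/80 kN·m
Load 2 — point force P=15 kN at a=36/5 m (b=L-a=24/5):
  M_2 = Pb²(3a+b)x/L³ - Pab²/L²  [x≤a] = 15·(24/5)²·(3·(36/5)+(24/5))·(12/5)/12³ - 15·(36/5)·(24/5)²/12² = -576/125 kN·m
Load 3 — triangular load w₀=-9 kN/m (0→w₀ over full span):
  M_3 = 3w₀Lx/20 - w₀L²/30 - w₀x³/(6L) = 3·(-9)·12·(12/5)/20 - (-9)·12²/30 - (-9)·(12/5)³/(6·12) = 756/125 kN·m
Superposition: M = Σ M_i = 3141/400 kN·m ≈ 7.852500 kN·m

M(12/5) = 3141/400 kN·m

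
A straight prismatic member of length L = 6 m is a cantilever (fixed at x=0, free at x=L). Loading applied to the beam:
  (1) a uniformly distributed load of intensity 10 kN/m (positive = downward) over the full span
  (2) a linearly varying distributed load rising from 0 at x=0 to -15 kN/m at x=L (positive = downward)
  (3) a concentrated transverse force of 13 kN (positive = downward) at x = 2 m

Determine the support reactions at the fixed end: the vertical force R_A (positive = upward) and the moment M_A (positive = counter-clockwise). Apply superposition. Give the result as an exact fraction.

R_A = 28 kN, M_A = 26 kN·m

Load 1 — uniform load w=10 kN/m over full span:
  R_A = wL = 10·6 = 60 kN
  M_A = wL²/2 = 10·6²/2 = 180 kN·m
Load 2 — triangular load w₀=-15 kN/m (0→w₀ over full span):
  R_A = w₀L/2 = (-15)·6/2 = -45 kN
  M_A = w₀L²/3 = (-15)·6²/3 = -180 kN·m
Load 3 — point force P=13 kN at a=2 m (b=L-a=4):
  R_A = P = 13 kN
  M_A = Pa = 13·2 = 26 kN·m
Superposition: R_A = 28 kN, M_A = 26 kN·m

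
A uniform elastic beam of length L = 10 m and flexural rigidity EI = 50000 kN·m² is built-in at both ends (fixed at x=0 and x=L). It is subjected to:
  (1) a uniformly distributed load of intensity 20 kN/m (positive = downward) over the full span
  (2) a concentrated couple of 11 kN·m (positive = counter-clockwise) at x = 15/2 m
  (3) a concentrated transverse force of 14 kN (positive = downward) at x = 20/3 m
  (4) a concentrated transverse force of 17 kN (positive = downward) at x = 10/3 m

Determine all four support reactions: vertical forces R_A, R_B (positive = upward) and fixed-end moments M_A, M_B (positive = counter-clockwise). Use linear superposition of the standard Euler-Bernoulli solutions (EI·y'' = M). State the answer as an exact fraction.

Load 1 — uniform load w=20 kN/m over full span:
  R_A = wL/2 = 20·10/2 = 100 kN
  M_A = wL²/12 = 20·10²/12 = 500/3 kN·m
  R_B = wL/2 = 20·10/2 = 100 kN
  M_B = -wL²/12 = -20·10²/12 = -500/3 kN·m
Load 2 — applied couple M₀=11 kN·m at a=15/2 m (b=L-a=5/2):
  R_A = 6M₀ab/L³ = 6·11·(15/2)·(5/2)/10³ = 99/80 kN
  M_A = M₀b(2a-b)/L² = 11·(5/2)·(2·(15/2)-(5/2))/10² = 55/16 kN·m
  R_B = -6M₀ab/L³ = -6·11·(15/2)·(5/2)/10³ = -99/80 kN
  M_B = M₀a(2b-a)/L² = 11·(15/2)·(2·(5/2)-(15/2))/10² = -33/16 kN·m
Load 3 — point force P=14 kN at a=20/3 m (b=L-a=10/3):
  R_A = Pb²(3a+b)/L³ = 14·(10/3)²·(3·(20/3)+(10/3))/10³ = 98/27 kN
  M_A = Pab²/L² = 14·(20/3)·(10/3)²/10² = 280/27 kN·m
  R_B = Pa²(a+3b)/L³ = 14·(20/3)²·((20/3)+3·(10/3))/10³ = 280/27 kN
  M_B = -Pa²b/L² = -14·(20/3)²·(10/3)/10² = -560/27 kN·m
Load 4 — point force P=17 kN at a=10/3 m (b=L-a=20/3):
  R_A = Pb²(3a+b)/L³ = 17·(20/3)²·(3·(10/3)+(20/3))/10³ = 340/27 kN
  M_A = Pab²/L² = 17·(10/3)·(20/3)²/10² = 680/27 kN·m
  R_B = Pa²(a+3b)/L³ = 17·(10/3)²·((10/3)+3·(20/3))/10³ = 119/27 kN
  M_B = -Pa²b/L² = -17·(10/3)²·(20/3)/10² = -340/27 kN·m
Superposition: R_A = 84571/720 kN, M_A = 29615/144 kN·m, R_B = 81749/720 kN, M_B = -3233/16 kN·m

R_A = 84571/720 kN, M_A = 29615/144 kN·m, R_B = 81749/720 kN, M_B = -3233/16 kN·m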